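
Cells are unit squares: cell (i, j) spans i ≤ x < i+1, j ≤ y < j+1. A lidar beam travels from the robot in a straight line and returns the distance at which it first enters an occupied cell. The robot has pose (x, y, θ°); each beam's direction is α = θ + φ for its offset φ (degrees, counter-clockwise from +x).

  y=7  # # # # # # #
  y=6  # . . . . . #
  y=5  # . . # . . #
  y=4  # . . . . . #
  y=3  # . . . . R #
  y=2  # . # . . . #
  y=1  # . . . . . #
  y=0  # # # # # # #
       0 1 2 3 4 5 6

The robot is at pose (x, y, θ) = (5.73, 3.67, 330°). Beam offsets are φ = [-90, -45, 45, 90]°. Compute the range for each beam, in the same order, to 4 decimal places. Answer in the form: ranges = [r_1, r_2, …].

ranges = [3.0831, 1.0432, 0.2795, 0.5400]

beam 1: φ=-90°, α=240°
  dir = (cos 240°, sin 240°) = (-0.5000, -0.8660); from cell (5,3)
  next x-line at t=1.4600, next y-line at t=0.7736; Δt_x=2.0000, Δt_y=1.1547
    y: enter (5,2) at t=0.7736
    x: enter (4,2) at t=1.4600
    y: enter (4,1) at t=1.9283
    y: enter (4,0) at t=3.0831 ← occupied
  → r_1 = 3.0831
beam 2: φ=-45°, α=285°
  dir = (cos 285°, sin 285°) = (0.2588, -0.9659); from cell (5,3)
  next x-line at t=1.0432, next y-line at t=0.6936; Δt_x=3.8637, Δt_y=1.0353
    y: enter (5,2) at t=0.6936
    x: enter (6,2) at t=1.0432 ← occupied
  → r_2 = 1.0432
beam 3: φ=45°, α=15°
  dir = (cos 15°, sin 15°) = (0.9659, 0.2588); from cell (5,3)
  next x-line at t=0.2795, next y-line at t=1.2750; Δt_x=1.0353, Δt_y=3.8637
    x: enter (6,3) at t=0.2795 ← occupied
  → r_3 = 0.2795
beam 4: φ=90°, α=60°
  dir = (cos 60°, sin 60°) = (0.5000, 0.8660); from cell (5,3)
  next x-line at t=0.5400, next y-line at t=0.3811; Δt_x=2.0000, Δt_y=1.1547
    y: enter (5,4) at t=0.3811
    x: enter (6,4) at t=0.5400 ← occupied
  → r_4 = 0.5400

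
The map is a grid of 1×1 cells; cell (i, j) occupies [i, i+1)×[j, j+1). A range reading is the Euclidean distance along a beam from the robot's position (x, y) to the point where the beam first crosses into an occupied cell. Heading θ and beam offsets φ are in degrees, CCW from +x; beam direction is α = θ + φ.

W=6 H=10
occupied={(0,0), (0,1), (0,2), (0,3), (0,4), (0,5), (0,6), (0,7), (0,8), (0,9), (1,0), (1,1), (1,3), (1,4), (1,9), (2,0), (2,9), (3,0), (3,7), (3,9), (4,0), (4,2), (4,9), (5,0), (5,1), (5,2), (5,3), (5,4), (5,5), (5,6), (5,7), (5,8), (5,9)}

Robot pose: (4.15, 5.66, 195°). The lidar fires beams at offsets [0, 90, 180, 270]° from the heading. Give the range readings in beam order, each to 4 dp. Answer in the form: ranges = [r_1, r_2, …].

ranges = [2.5500, 2.7538, 0.8800, 1.3873]

beam 1: φ=0°, α=195°
  cosα=-0.9659 sinα=-0.2588 | (4,5) | tMaxX 0.1553 tMaxY 2.5500 | tΔX 1.0353 tΔY 3.8637
    t=0.1553 [x] (3,5)
    t=1.1906 [x] (2,5)
    t=2.2258 [x] (1,5)
    t=2.5500 [y] (1,4) — stop
  → r_1 = 2.5500
beam 2: φ=90°, α=285°
  cosα=0.2588 sinα=-0.9659 | (4,5) | tMaxX 3.2841 tMaxY 0.6833 | tΔX 3.8637 tΔY 1.0353
    t=0.6833 [y] (4,4)
    t=1.7186 [y] (4,3)
    t=2.7538 [y] (4,2) — stop
  → r_2 = 2.7538
beam 3: φ=180°, α=15°
  cosα=0.9659 sinα=0.2588 | (4,5) | tMaxX 0.8800 tMaxY 1.3137 | tΔX 1.0353 tΔY 3.8637
    t=0.8800 [x] (5,5) — stop
  → r_3 = 0.8800
beam 4: φ=270°, α=105°
  cosα=-0.2588 sinα=0.9659 | (4,5) | tMaxX 0.5796 tMaxY 0.3520 | tΔX 3.8637 tΔY 1.0353
    t=0.3520 [y] (4,6)
    t=0.5796 [x] (3,6)
    t=1.3873 [y] (3,7) — stop
  → r_4 = 1.3873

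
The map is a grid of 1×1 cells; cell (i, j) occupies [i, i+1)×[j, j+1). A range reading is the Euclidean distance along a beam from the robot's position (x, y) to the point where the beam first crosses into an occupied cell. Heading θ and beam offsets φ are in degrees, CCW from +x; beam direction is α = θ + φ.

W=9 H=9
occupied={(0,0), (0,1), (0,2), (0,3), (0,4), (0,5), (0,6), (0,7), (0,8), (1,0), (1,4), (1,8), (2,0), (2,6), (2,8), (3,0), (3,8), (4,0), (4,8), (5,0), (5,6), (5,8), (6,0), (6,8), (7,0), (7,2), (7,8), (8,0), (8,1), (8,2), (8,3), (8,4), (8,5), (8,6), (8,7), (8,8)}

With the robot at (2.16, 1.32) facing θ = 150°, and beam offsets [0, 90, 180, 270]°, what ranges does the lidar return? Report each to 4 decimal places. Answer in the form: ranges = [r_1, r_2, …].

ranges = [1.3395, 0.3695, 0.6400, 5.6800]

beam 1: φ=0°, α=150°
  dir = (cos 150°, sin 150°) = (-0.8660, 0.5000); from cell (2,1)
  next x-line at t=0.1848, next y-line at t=1.3600; Δt_x=1.1547, Δt_y=2.0000
    x: enter (1,1) at t=0.1848
    x: enter (0,1) at t=1.3395 ← occupied
  → r_1 = 1.3395
beam 2: φ=90°, α=240°
  dir = (cos 240°, sin 240°) = (-0.5000, -0.8660); from cell (2,1)
  next x-line at t=0.3200, next y-line at t=0.3695; Δt_x=2.0000, Δt_y=1.1547
    x: enter (1,1) at t=0.3200
    y: enter (1,0) at t=0.3695 ← occupied
  → r_2 = 0.3695
beam 3: φ=180°, α=330°
  dir = (cos 330°, sin 330°) = (0.8660, -0.5000); from cell (2,1)
  next x-line at t=0.9699, next y-line at t=0.6400; Δt_x=1.1547, Δt_y=2.0000
    y: enter (2,0) at t=0.6400 ← occupied
  → r_3 = 0.6400
beam 4: φ=270°, α=60°
  dir = (cos 60°, sin 60°) = (0.5000, 0.8660); from cell (2,1)
  next x-line at t=1.6800, next y-line at t=0.7852; Δt_x=2.0000, Δt_y=1.1547
    y: enter (2,2) at t=0.7852
    x: enter (3,2) at t=1.6800
    y: enter (3,3) at t=1.9399
    y: enter (3,4) at t=3.0946
    x: enter (4,4) at t=3.6800
    y: enter (4,5) at t=4.2493
    y: enter (4,6) at t=5.4040
    x: enter (5,6) at t=5.6800 ← occupied
  → r_4 = 5.6800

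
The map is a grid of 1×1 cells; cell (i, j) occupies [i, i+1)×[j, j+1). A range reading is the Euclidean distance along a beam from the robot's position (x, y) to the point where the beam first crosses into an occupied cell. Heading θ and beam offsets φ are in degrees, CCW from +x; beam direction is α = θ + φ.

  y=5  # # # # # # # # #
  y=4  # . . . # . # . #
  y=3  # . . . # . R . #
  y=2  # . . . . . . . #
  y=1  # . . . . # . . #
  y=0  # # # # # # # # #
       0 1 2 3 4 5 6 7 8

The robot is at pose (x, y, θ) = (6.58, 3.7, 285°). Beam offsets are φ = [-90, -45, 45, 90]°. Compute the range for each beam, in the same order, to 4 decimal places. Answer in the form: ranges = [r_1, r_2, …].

ranges = [1.6357, 1.9630, 1.6397, 1.4701]

beam 1: φ=-90°, α=195°
  cosα=-0.9659 sinα=-0.2588 | (6,3) | tMaxX 0.6005 tMaxY 2.7046 | tΔX 1.0353 tΔY 3.8637
    t=0.6005 [x] (5,3)
    t=1.6357 [x] (4,3) — stop
  → r_1 = 1.6357
beam 2: φ=-45°, α=240°
  cosα=-0.5000 sinα=-0.8660 | (6,3) | tMaxX 1.1600 tMaxY 0.8083 | tΔX 2.0000 tΔY 1.1547
    t=0.8083 [y] (6,2)
    t=1.1600 [x] (5,2)
    t=1.9630 [y] (5,1) — stop
  → r_2 = 1.9630
beam 3: φ=45°, α=330°
  cosα=0.8660 sinα=-0.5000 | (6,3) | tMaxX 0.4850 tMaxY 1.4000 | tΔX 1.1547 tΔY 2.0000
    t=0.4850 [x] (7,3)
    t=1.4000 [y] (7,2)
    t=1.6397 [x] (8,2) — stop
  → r_3 = 1.6397
beam 4: φ=90°, α=15°
  cosα=0.9659 sinα=0.2588 | (6,3) | tMaxX 0.4348 tMaxY 1.1591 | tΔX 1.0353 tΔY 3.8637
    t=0.4348 [x] (7,3)
    t=1.1591 [y] (7,4)
    t=1.4701 [x] (8,4) — stop
  → r_4 = 1.4701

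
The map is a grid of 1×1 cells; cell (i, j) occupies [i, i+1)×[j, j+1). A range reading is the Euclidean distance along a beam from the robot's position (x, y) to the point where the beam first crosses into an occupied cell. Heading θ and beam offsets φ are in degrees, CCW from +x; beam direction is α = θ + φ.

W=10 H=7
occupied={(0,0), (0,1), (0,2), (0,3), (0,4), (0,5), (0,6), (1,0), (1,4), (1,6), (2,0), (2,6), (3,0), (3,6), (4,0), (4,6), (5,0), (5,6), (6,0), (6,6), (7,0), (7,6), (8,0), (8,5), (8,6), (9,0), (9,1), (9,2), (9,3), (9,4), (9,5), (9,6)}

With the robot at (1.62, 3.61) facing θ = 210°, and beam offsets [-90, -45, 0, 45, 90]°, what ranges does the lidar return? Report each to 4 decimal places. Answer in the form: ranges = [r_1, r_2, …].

beam 1: φ=-90°, α=120°
  direction (-0.5000, 0.8660); cell (1,3); t to first gridline: x 1.2400, y 0.4503 (then +2.0000 / +1.1547)
    (1,4) via y @ 0.4503  # hit
  → r_1 = 0.4503
beam 2: φ=-45°, α=165°
  direction (-0.9659, 0.2588); cell (1,3); t to first gridline: x 0.6419, y 1.5068 (then +1.0353 / +3.8637)
    (0,3) via x @ 0.6419  # hit
  → r_2 = 0.6419
beam 3: φ=0°, α=210°
  direction (-0.8660, -0.5000); cell (1,3); t to first gridline: x 0.7159, y 1.2200 (then +1.1547 / +2.0000)
    (0,3) via x @ 0.7159  # hit
  → r_3 = 0.7159
beam 4: φ=45°, α=255°
  direction (-0.2588, -0.9659); cell (1,3); t to first gridline: x 2.3955, y 0.6315 (then +3.8637 / +1.0353)
    (1,2) via y @ 0.6315
    (1,1) via y @ 1.6668
    (0,1) via x @ 2.3955  # hit
  → r_4 = 2.3955
beam 5: φ=90°, α=300°
  direction (0.5000, -0.8660); cell (1,3); t to first gridline: x 0.7600, y 0.7044 (then +2.0000 / +1.1547)
    (1,2) via y @ 0.7044
    (2,2) via x @ 0.7600
    (2,1) via y @ 1.8591
    (3,1) via x @ 2.7600
    (3,0) via y @ 3.0138  # hit
  → r_5 = 3.0138

ranges = [0.4503, 0.6419, 0.7159, 2.3955, 3.0138]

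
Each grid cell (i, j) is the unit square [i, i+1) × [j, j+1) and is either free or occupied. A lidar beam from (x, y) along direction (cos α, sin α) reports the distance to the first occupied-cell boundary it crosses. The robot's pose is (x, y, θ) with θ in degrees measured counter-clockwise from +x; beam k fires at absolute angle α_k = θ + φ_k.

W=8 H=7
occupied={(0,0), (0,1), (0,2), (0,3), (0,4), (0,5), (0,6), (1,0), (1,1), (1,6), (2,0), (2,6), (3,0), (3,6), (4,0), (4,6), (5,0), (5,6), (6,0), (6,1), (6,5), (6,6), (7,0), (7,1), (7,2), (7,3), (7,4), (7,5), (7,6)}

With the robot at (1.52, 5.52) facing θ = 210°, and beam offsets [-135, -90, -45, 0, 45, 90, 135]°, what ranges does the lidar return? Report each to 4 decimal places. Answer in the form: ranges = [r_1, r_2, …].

ranges = [0.4969, 0.5543, 0.5383, 0.6004, 2.0091, 5.2192, 5.6733]

beam 1: φ=-135°, α=75°
  dir = (cos 75°, sin 75°) = (0.2588, 0.9659); from cell (1,5)
  next x-line at t=1.8546, next y-line at t=0.4969; Δt_x=3.8637, Δt_y=1.0353
    y: enter (1,6) at t=0.4969 ← occupied
  → r_1 = 0.4969
beam 2: φ=-90°, α=120°
  dir = (cos 120°, sin 120°) = (-0.5000, 0.8660); from cell (1,5)
  next x-line at t=1.0400, next y-line at t=0.5543; Δt_x=2.0000, Δt_y=1.1547
    y: enter (1,6) at t=0.5543 ← occupied
  → r_2 = 0.5543
beam 3: φ=-45°, α=165°
  dir = (cos 165°, sin 165°) = (-0.9659, 0.2588); from cell (1,5)
  next x-line at t=0.5383, next y-line at t=1.8546; Δt_x=1.0353, Δt_y=3.8637
    x: enter (0,5) at t=0.5383 ← occupied
  → r_3 = 0.5383
beam 4: φ=0°, α=210°
  dir = (cos 210°, sin 210°) = (-0.8660, -0.5000); from cell (1,5)
  next x-line at t=0.6004, next y-line at t=1.0400; Δt_x=1.1547, Δt_y=2.0000
    x: enter (0,5) at t=0.6004 ← occupied
  → r_4 = 0.6004
beam 5: φ=45°, α=255°
  dir = (cos 255°, sin 255°) = (-0.2588, -0.9659); from cell (1,5)
  next x-line at t=2.0091, next y-line at t=0.5383; Δt_x=3.8637, Δt_y=1.0353
    y: enter (1,4) at t=0.5383
    y: enter (1,3) at t=1.5736
    x: enter (0,3) at t=2.0091 ← occupied
  → r_5 = 2.0091
beam 6: φ=90°, α=300°
  dir = (cos 300°, sin 300°) = (0.5000, -0.8660); from cell (1,5)
  next x-line at t=0.9600, next y-line at t=0.6004; Δt_x=2.0000, Δt_y=1.1547
    y: enter (1,4) at t=0.6004
    x: enter (2,4) at t=0.9600
    y: enter (2,3) at t=1.7551
    y: enter (2,2) at t=2.9098
    x: enter (3,2) at t=2.9600
    y: enter (3,1) at t=4.0645
    x: enter (4,1) at t=4.9600
    y: enter (4,0) at t=5.2192 ← occupied
  → r_6 = 5.2192
beam 7: φ=135°, α=345°
  dir = (cos 345°, sin 345°) = (0.9659, -0.2588); from cell (1,5)
  next x-line at t=0.4969, next y-line at t=2.0091; Δt_x=1.0353, Δt_y=3.8637
    x: enter (2,5) at t=0.4969
    x: enter (3,5) at t=1.5322
    y: enter (3,4) at t=2.0091
    x: enter (4,4) at t=2.5675
    x: enter (5,4) at t=3.6028
    x: enter (6,4) at t=4.6380
    x: enter (7,4) at t=5.6733 ← occupied
  → r_7 = 5.6733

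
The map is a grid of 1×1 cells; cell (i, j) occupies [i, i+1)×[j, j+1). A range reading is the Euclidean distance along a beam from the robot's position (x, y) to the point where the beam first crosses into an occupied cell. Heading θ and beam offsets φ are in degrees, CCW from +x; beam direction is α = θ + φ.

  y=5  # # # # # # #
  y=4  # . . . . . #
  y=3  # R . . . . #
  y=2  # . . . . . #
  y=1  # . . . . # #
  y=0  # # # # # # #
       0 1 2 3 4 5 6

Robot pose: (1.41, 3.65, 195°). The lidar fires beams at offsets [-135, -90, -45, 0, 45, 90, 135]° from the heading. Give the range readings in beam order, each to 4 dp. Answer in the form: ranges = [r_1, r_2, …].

beam 1: φ=-135°, α=60°
  d=(0.5000,0.8660)  start (1,3)  tX=1.1800 tY=0.4041  stride 1/|dx|=2.0000 1/|dy|=1.1547
    cross y-line → (1,4), t=0.4041
    cross x-line → (2,4), t=1.1800
    cross y-line → (2,5), t=1.5588 (wall)
  → r_1 = 1.5588
beam 2: φ=-90°, α=105°
  d=(-0.2588,0.9659)  start (1,3)  tX=1.5841 tY=0.3623  stride 1/|dx|=3.8637 1/|dy|=1.0353
    cross y-line → (1,4), t=0.3623
    cross y-line → (1,5), t=1.3976 (wall)
  → r_2 = 1.3976
beam 3: φ=-45°, α=150°
  d=(-0.8660,0.5000)  start (1,3)  tX=0.4734 tY=0.7000  stride 1/|dx|=1.1547 1/|dy|=2.0000
    cross x-line → (0,3), t=0.4734 (wall)
  → r_3 = 0.4734
beam 4: φ=0°, α=195°
  d=(-0.9659,-0.2588)  start (1,3)  tX=0.4245 tY=2.5114  stride 1/|dx|=1.0353 1/|dy|=3.8637
    cross x-line → (0,3), t=0.4245 (wall)
  → r_4 = 0.4245
beam 5: φ=45°, α=240°
  d=(-0.5000,-0.8660)  start (1,3)  tX=0.8200 tY=0.7506  stride 1/|dx|=2.0000 1/|dy|=1.1547
    cross y-line → (1,2), t=0.7506
    cross x-line → (0,2), t=0.8200 (wall)
  → r_5 = 0.8200
beam 6: φ=90°, α=285°
  d=(0.2588,-0.9659)  start (1,3)  tX=2.2796 tY=0.6729  stride 1/|dx|=3.8637 1/|dy|=1.0353
    cross y-line → (1,2), t=0.6729
    cross y-line → (1,1), t=1.7082
    cross x-line → (2,1), t=2.2796
    cross y-line → (2,0), t=2.7435 (wall)
  → r_6 = 2.7435
beam 7: φ=135°, α=330°
  d=(0.8660,-0.5000)  start (1,3)  tX=0.6813 tY=1.3000  stride 1/|dx|=1.1547 1/|dy|=2.0000
    cross x-line → (2,3), t=0.6813
    cross y-line → (2,2), t=1.3000
    cross x-line → (3,2), t=1.8360
    cross x-line → (4,2), t=2.9907
    cross y-line → (4,1), t=3.3000
    cross x-line → (5,1), t=4.1454 (wall)
  → r_7 = 4.1454

ranges = [1.5588, 1.3976, 0.4734, 0.4245, 0.8200, 2.7435, 4.1454]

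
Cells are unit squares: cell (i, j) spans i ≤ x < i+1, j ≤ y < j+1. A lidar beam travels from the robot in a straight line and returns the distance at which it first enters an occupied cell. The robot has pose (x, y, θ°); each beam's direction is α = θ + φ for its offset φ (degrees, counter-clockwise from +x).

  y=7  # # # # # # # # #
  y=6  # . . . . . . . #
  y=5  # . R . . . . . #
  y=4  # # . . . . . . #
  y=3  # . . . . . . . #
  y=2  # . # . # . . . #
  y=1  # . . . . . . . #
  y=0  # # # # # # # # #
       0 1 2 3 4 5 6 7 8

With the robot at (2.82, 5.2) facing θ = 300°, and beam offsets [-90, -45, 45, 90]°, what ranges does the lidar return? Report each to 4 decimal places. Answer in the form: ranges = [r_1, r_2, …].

beam 1: φ=-90°, α=210°
  dir = (cos 210°, sin 210°) = (-0.8660, -0.5000); from cell (2,5)
  next x-line at t=0.9469, next y-line at t=0.4000; Δt_x=1.1547, Δt_y=2.0000
    y: enter (2,4) at t=0.4000
    x: enter (1,4) at t=0.9469 ← occupied
  → r_1 = 0.9469
beam 2: φ=-45°, α=255°
  dir = (cos 255°, sin 255°) = (-0.2588, -0.9659); from cell (2,5)
  next x-line at t=3.1682, next y-line at t=0.2071; Δt_x=3.8637, Δt_y=1.0353
    y: enter (2,4) at t=0.2071
    y: enter (2,3) at t=1.2423
    y: enter (2,2) at t=2.2776 ← occupied
  → r_2 = 2.2776
beam 3: φ=45°, α=345°
  dir = (cos 345°, sin 345°) = (0.9659, -0.2588); from cell (2,5)
  next x-line at t=0.1863, next y-line at t=0.7727; Δt_x=1.0353, Δt_y=3.8637
    x: enter (3,5) at t=0.1863
    y: enter (3,4) at t=0.7727
    x: enter (4,4) at t=1.2216
    x: enter (5,4) at t=2.2569
    x: enter (6,4) at t=3.2922
    x: enter (7,4) at t=4.3275
    y: enter (7,3) at t=4.6364
    x: enter (8,3) at t=5.3627 ← occupied
  → r_3 = 5.3627
beam 4: φ=90°, α=30°
  dir = (cos 30°, sin 30°) = (0.8660, 0.5000); from cell (2,5)
  next x-line at t=0.2078, next y-line at t=1.6000; Δt_x=1.1547, Δt_y=2.0000
    x: enter (3,5) at t=0.2078
    x: enter (4,5) at t=1.3625
    y: enter (4,6) at t=1.6000
    x: enter (5,6) at t=2.5172
    y: enter (5,7) at t=3.6000 ← occupied
  → r_4 = 3.6000

ranges = [0.9469, 2.2776, 5.3627, 3.6000]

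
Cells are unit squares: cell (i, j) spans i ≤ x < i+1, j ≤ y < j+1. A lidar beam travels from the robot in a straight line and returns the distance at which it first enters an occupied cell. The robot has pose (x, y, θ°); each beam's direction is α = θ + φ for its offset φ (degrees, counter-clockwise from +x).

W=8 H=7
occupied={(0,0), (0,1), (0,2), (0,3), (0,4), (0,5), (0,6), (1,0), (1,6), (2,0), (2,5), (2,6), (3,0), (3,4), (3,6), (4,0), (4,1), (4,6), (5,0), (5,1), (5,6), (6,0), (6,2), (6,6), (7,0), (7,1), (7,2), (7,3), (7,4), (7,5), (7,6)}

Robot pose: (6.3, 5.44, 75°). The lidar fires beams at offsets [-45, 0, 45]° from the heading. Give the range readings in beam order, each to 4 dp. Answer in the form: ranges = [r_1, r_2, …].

beam 1: φ=-45°, α=30°
  direction (0.8660, 0.5000); cell (6,5); t to first gridline: x 0.8083, y 1.1200 (then +1.1547 / +2.0000)
    (7,5) via x @ 0.8083  # hit
  → r_1 = 0.8083
beam 2: φ=0°, α=75°
  direction (0.2588, 0.9659); cell (6,5); t to first gridline: x 2.7046, y 0.5798 (then +3.8637 / +1.0353)
    (6,6) via y @ 0.5798  # hit
  → r_2 = 0.5798
beam 3: φ=45°, α=120°
  direction (-0.5000, 0.8660); cell (6,5); t to first gridline: x 0.6000, y 0.6466 (then +2.0000 / +1.1547)
    (5,5) via x @ 0.6000
    (5,6) via y @ 0.6466  # hit
  → r_3 = 0.6466

ranges = [0.8083, 0.5798, 0.6466]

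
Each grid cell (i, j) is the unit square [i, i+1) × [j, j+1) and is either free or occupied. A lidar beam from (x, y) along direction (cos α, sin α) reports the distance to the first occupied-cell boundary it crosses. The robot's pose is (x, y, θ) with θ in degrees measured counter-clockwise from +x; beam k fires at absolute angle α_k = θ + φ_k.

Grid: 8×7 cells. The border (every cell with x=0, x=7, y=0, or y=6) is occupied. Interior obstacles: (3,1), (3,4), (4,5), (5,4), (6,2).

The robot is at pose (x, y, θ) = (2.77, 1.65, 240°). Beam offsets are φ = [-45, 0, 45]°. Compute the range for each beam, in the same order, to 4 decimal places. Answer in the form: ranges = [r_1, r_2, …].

beam 1: φ=-45°, α=195°
  cosα=-0.9659 sinα=-0.2588 | (2,1) | tMaxX 0.7972 tMaxY 2.5114 | tΔX 1.0353 tΔY 3.8637
    t=0.7972 [x] (1,1)
    t=1.8324 [x] (0,1) — stop
  → r_1 = 1.8324
beam 2: φ=0°, α=240°
  cosα=-0.5000 sinα=-0.8660 | (2,1) | tMaxX 1.5400 tMaxY 0.7506 | tΔX 2.0000 tΔY 1.1547
    t=0.7506 [y] (2,0) — stop
  → r_2 = 0.7506
beam 3: φ=45°, α=285°
  cosα=0.2588 sinα=-0.9659 | (2,1) | tMaxX 0.8887 tMaxY 0.6729 | tΔX 3.8637 tΔY 1.0353
    t=0.6729 [y] (2,0) — stop
  → r_3 = 0.6729

ranges = [1.8324, 0.7506, 0.6729]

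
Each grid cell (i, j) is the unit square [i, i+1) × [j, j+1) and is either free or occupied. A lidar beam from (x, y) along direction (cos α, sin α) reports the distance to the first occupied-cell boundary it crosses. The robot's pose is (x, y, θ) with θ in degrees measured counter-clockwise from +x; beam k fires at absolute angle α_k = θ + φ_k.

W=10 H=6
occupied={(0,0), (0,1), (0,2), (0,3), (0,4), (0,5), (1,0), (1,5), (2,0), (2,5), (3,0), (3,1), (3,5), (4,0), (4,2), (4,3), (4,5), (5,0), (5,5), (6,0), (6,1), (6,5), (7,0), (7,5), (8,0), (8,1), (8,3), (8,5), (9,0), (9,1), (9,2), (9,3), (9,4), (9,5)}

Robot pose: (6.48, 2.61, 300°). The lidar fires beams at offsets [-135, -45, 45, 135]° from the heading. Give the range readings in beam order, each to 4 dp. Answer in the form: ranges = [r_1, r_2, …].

beam 1: φ=-135°, α=165°
  direction (-0.9659, 0.2588); cell (6,2); t to first gridline: x 0.4969, y 1.5068 (then +1.0353 / +3.8637)
    (5,2) via x @ 0.4969
    (5,3) via y @ 1.5068
    (4,3) via x @ 1.5322  # hit
  → r_1 = 1.5322
beam 2: φ=-45°, α=255°
  direction (-0.2588, -0.9659); cell (6,2); t to first gridline: x 1.8546, y 0.6315 (then +3.8637 / +1.0353)
    (6,1) via y @ 0.6315  # hit
  → r_2 = 0.6315
beam 3: φ=45°, α=345°
  direction (0.9659, -0.2588); cell (6,2); t to first gridline: x 0.5383, y 2.3569 (then +1.0353 / +3.8637)
    (7,2) via x @ 0.5383
    (8,2) via x @ 1.5736
    (8,1) via y @ 2.3569  # hit
  → r_3 = 2.3569
beam 4: φ=135°, α=75°
  direction (0.2588, 0.9659); cell (6,2); t to first gridline: x 2.0091, y 0.4038 (then +3.8637 / +1.0353)
    (6,3) via y @ 0.4038
    (6,4) via y @ 1.4390
    (7,4) via x @ 2.0091
    (7,5) via y @ 2.4743  # hit
  → r_4 = 2.4743

ranges = [1.5322, 0.6315, 2.3569, 2.4743]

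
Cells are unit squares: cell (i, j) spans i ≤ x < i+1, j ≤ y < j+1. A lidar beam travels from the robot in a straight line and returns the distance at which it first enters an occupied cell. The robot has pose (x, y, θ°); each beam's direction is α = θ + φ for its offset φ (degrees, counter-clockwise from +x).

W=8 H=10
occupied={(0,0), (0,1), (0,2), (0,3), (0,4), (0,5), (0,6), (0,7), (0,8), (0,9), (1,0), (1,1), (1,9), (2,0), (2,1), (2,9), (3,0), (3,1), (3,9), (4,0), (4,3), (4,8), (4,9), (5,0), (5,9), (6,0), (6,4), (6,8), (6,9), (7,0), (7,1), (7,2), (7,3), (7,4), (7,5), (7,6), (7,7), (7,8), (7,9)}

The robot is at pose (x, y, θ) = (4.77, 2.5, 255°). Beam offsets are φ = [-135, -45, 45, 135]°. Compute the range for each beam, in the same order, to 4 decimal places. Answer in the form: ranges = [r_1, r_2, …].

beam 1: φ=-135°, α=120°
  dir = (cos 120°, sin 120°) = (-0.5000, 0.8660); from cell (4,2)
  next x-line at t=1.5400, next y-line at t=0.5774; Δt_x=2.0000, Δt_y=1.1547
    y: enter (4,3) at t=0.5774 ← occupied
  → r_1 = 0.5774
beam 2: φ=-45°, α=210°
  dir = (cos 210°, sin 210°) = (-0.8660, -0.5000); from cell (4,2)
  next x-line at t=0.8891, next y-line at t=1.0000; Δt_x=1.1547, Δt_y=2.0000
    x: enter (3,2) at t=0.8891
    y: enter (3,1) at t=1.0000 ← occupied
  → r_2 = 1.0000
beam 3: φ=45°, α=300°
  dir = (cos 300°, sin 300°) = (0.5000, -0.8660); from cell (4,2)
  next x-line at t=0.4600, next y-line at t=0.5774; Δt_x=2.0000, Δt_y=1.1547
    x: enter (5,2) at t=0.4600
    y: enter (5,1) at t=0.5774
    y: enter (5,0) at t=1.7321 ← occupied
  → r_3 = 1.7321
beam 4: φ=135°, α=30°
  dir = (cos 30°, sin 30°) = (0.8660, 0.5000); from cell (4,2)
  next x-line at t=0.2656, next y-line at t=1.0000; Δt_x=1.1547, Δt_y=2.0000
    x: enter (5,2) at t=0.2656
    y: enter (5,3) at t=1.0000
    x: enter (6,3) at t=1.4203
    x: enter (7,3) at t=2.5750 ← occupied
  → r_4 = 2.5750

ranges = [0.5774, 1.0000, 1.7321, 2.5750]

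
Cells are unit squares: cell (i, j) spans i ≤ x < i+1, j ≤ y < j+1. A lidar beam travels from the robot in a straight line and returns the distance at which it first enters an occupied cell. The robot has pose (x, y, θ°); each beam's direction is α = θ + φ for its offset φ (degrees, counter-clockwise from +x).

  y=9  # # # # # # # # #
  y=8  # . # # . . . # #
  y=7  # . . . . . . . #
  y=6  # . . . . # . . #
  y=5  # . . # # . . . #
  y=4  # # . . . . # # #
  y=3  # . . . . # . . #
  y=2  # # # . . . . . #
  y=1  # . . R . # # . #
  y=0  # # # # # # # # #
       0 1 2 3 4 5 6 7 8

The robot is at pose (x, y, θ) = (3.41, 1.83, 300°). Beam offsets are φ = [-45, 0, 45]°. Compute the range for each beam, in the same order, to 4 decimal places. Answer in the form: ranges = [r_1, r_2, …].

ranges = [0.8593, 0.9584, 1.6461]

beam 1: φ=-45°, α=255°
  direction (-0.2588, -0.9659); cell (3,1); t to first gridline: x 1.5841, y 0.8593 (then +3.8637 / +1.0353)
    (3,0) via y @ 0.8593  # hit
  → r_1 = 0.8593
beam 2: φ=0°, α=300°
  direction (0.5000, -0.8660); cell (3,1); t to first gridline: x 1.1800, y 0.9584 (then +2.0000 / +1.1547)
    (3,0) via y @ 0.9584  # hit
  → r_2 = 0.9584
beam 3: φ=45°, α=345°
  direction (0.9659, -0.2588); cell (3,1); t to first gridline: x 0.6108, y 3.2069 (then +1.0353 / +3.8637)
    (4,1) via x @ 0.6108
    (5,1) via x @ 1.6461  # hit
  → r_3 = 1.6461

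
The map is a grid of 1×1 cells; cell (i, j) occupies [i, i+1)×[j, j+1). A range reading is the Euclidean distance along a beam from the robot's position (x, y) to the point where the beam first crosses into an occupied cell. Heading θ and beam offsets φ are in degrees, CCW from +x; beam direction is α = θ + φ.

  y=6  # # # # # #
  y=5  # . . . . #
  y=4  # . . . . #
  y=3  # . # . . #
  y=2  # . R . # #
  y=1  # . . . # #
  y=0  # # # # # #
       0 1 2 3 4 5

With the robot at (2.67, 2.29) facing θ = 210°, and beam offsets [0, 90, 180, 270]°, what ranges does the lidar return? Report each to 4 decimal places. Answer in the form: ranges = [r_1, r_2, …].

beam 1: φ=0°, α=210°
  d=(-0.8660,-0.5000)  start (2,2)  tX=0.7736 tY=0.5800  stride 1/|dx|=1.1547 1/|dy|=2.0000
    cross y-line → (2,1), t=0.5800
    cross x-line → (1,1), t=0.7736
    cross x-line → (0,1), t=1.9283 (wall)
  → r_1 = 1.9283
beam 2: φ=90°, α=300°
  d=(0.5000,-0.8660)  start (2,2)  tX=0.6600 tY=0.3349  stride 1/|dx|=2.0000 1/|dy|=1.1547
    cross y-line → (2,1), t=0.3349
    cross x-line → (3,1), t=0.6600
    cross y-line → (3,0), t=1.4896 (wall)
  → r_2 = 1.4896
beam 3: φ=180°, α=30°
  d=(0.8660,0.5000)  start (2,2)  tX=0.3811 tY=1.4200  stride 1/|dx|=1.1547 1/|dy|=2.0000
    cross x-line → (3,2), t=0.3811
    cross y-line → (3,3), t=1.4200
    cross x-line → (4,3), t=1.5358
    cross x-line → (5,3), t=2.6905 (wall)
  → r_3 = 2.6905
beam 4: φ=270°, α=120°
  d=(-0.5000,0.8660)  start (2,2)  tX=1.3400 tY=0.8198  stride 1/|dx|=2.0000 1/|dy|=1.1547
    cross y-line → (2,3), t=0.8198 (wall)
  → r_4 = 0.8198

ranges = [1.9283, 1.4896, 2.6905, 0.8198]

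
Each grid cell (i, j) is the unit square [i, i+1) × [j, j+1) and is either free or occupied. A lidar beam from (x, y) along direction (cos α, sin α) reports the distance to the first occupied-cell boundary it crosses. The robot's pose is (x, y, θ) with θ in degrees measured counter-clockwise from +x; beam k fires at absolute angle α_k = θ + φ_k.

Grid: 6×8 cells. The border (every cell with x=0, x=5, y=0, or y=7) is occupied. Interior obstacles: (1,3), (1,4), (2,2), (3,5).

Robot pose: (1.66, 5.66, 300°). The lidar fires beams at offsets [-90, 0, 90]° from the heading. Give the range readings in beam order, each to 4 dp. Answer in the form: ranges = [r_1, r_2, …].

ranges = [0.7621, 5.3809, 2.6800]

beam 1: φ=-90°, α=210°
  cosα=-0.8660 sinα=-0.5000 | (1,5) | tMaxX 0.7621 tMaxY 1.3200 | tΔX 1.1547 tΔY 2.0000
    t=0.7621 [x] (0,5) — stop
  → r_1 = 0.7621
beam 2: φ=0°, α=300°
  cosα=0.5000 sinα=-0.8660 | (1,5) | tMaxX 0.6800 tMaxY 0.7621 | tΔX 2.0000 tΔY 1.1547
    t=0.6800 [x] (2,5)
    t=0.7621 [y] (2,4)
    t=1.9168 [y] (2,3)
    t=2.6800 [x] (3,3)
    t=3.0715 [y] (3,2)
    t=4.2262 [y] (3,1)
    t=4.6800 [x] (4,1)
    t=5.3809 [y] (4,0) — stop
  → r_2 = 5.3809
beam 3: φ=90°, α=30°
  cosα=0.8660 sinα=0.5000 | (1,5) | tMaxX 0.3926 tMaxY 0.6800 | tΔX 1.1547 tΔY 2.0000
    t=0.3926 [x] (2,5)
    t=0.6800 [y] (2,6)
    t=1.5473 [x] (3,6)
    t=2.6800 [y] (3,7) — stop
  → r_3 = 2.6800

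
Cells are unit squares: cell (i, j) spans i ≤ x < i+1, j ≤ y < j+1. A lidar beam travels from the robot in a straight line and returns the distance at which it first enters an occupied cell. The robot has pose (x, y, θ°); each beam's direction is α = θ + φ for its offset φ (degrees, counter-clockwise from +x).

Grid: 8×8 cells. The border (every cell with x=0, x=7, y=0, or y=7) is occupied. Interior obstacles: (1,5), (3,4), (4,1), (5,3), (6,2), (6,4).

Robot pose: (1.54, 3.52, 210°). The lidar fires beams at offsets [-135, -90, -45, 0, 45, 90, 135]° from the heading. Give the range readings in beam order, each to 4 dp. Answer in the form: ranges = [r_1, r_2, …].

ranges = [1.5322, 1.0800, 0.5590, 0.6235, 2.0864, 2.9098, 4.6173]

beam 1: φ=-135°, α=75°
  cosα=0.2588 sinα=0.9659 | (1,3) | tMaxX 1.7773 tMaxY 0.4969 | tΔX 3.8637 tΔY 1.0353
    t=0.4969 [y] (1,4)
    t=1.5322 [y] (1,5) — stop
  → r_1 = 1.5322
beam 2: φ=-90°, α=120°
  cosα=-0.5000 sinα=0.8660 | (1,3) | tMaxX 1.0800 tMaxY 0.5543 | tΔX 2.0000 tΔY 1.1547
    t=0.5543 [y] (1,4)
    t=1.0800 [x] (0,4) — stop
  → r_2 = 1.0800
beam 3: φ=-45°, α=165°
  cosα=-0.9659 sinα=0.2588 | (1,3) | tMaxX 0.5590 tMaxY 1.8546 | tΔX 1.0353 tΔY 3.8637
    t=0.5590 [x] (0,3) — stop
  → r_3 = 0.5590
beam 4: φ=0°, α=210°
  cosα=-0.8660 sinα=-0.5000 | (1,3) | tMaxX 0.6235 tMaxY 1.0400 | tΔX 1.1547 tΔY 2.0000
    t=0.6235 [x] (0,3) — stop
  → r_4 = 0.6235
beam 5: φ=45°, α=255°
  cosα=-0.2588 sinα=-0.9659 | (1,3) | tMaxX 2.0864 tMaxY 0.5383 | tΔX 3.8637 tΔY 1.0353
    t=0.5383 [y] (1,2)
    t=1.5736 [y] (1,1)
    t=2.0864 [x] (0,1) — stop
  → r_5 = 2.0864
beam 6: φ=90°, α=300°
  cosα=0.5000 sinα=-0.8660 | (1,3) | tMaxX 0.9200 tMaxY 0.6004 | tΔX 2.0000 tΔY 1.1547
    t=0.6004 [y] (1,2)
    t=0.9200 [x] (2,2)
    t=1.7551 [y] (2,1)
    t=2.9098 [y] (2,0) — stop
  → r_6 = 2.9098
beam 7: φ=135°, α=345°
  cosα=0.9659 sinα=-0.2588 | (1,3) | tMaxX 0.4762 tMaxY 2.0091 | tΔX 1.0353 tΔY 3.8637
    t=0.4762 [x] (2,3)
    t=1.5115 [x] (3,3)
    t=2.0091 [y] (3,2)
    t=2.5468 [x] (4,2)
    t=3.5821 [x] (5,2)
    t=4.6173 [x] (6,2) — stop
  → r_7 = 4.6173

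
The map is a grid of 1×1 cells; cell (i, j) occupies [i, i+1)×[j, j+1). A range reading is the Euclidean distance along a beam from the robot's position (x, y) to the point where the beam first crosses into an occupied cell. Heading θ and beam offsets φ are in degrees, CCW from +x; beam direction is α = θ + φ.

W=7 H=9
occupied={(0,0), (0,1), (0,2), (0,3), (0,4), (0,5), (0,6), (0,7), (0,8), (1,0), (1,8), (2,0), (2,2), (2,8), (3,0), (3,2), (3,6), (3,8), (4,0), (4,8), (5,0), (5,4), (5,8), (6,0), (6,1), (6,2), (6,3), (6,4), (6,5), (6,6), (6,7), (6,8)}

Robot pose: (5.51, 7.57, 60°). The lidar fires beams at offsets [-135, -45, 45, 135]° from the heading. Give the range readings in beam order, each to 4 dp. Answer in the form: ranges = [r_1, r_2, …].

ranges = [1.8932, 0.5073, 0.4452, 2.2023]

beam 1: φ=-135°, α=285°
  cosα=0.2588 sinα=-0.9659 | (5,7) | tMaxX 1.8932 tMaxY 0.5901 | tΔX 3.8637 tΔY 1.0353
    t=0.5901 [y] (5,6)
    t=1.6254 [y] (5,5)
    t=1.8932 [x] (6,5) — stop
  → r_1 = 1.8932
beam 2: φ=-45°, α=15°
  cosα=0.9659 sinα=0.2588 | (5,7) | tMaxX 0.5073 tMaxY 1.6614 | tΔX 1.0353 tΔY 3.8637
    t=0.5073 [x] (6,7) — stop
  → r_2 = 0.5073
beam 3: φ=45°, α=105°
  cosα=-0.2588 sinα=0.9659 | (5,7) | tMaxX 1.9705 tMaxY 0.4452 | tΔX 3.8637 tΔY 1.0353
    t=0.4452 [y] (5,8) — stop
  → r_3 = 0.4452
beam 4: φ=135°, α=195°
  cosα=-0.9659 sinα=-0.2588 | (5,7) | tMaxX 0.5280 tMaxY 2.2023 | tΔX 1.0353 tΔY 3.8637
    t=0.5280 [x] (4,7)
    t=1.5633 [x] (3,7)
    t=2.2023 [y] (3,6) — stop
  → r_4 = 2.2023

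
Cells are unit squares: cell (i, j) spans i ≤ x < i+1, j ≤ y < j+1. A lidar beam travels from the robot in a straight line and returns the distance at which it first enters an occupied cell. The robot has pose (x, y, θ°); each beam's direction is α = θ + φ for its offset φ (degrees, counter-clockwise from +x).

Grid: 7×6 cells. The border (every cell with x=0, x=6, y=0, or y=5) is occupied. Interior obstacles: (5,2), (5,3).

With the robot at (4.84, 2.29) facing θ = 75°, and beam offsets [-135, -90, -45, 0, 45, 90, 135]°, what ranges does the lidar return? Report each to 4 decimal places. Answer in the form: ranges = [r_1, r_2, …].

ranges = [0.3200, 0.1656, 0.1848, 0.6182, 3.1292, 3.9755, 2.5800]

beam 1: φ=-135°, α=300°
  d=(0.5000,-0.8660)  start (4,2)  tX=0.3200 tY=0.3349  stride 1/|dx|=2.0000 1/|dy|=1.1547
    cross x-line → (5,2), t=0.3200 (wall)
  → r_1 = 0.3200
beam 2: φ=-90°, α=345°
  d=(0.9659,-0.2588)  start (4,2)  tX=0.1656 tY=1.1205  stride 1/|dx|=1.0353 1/|dy|=3.8637
    cross x-line → (5,2), t=0.1656 (wall)
  → r_2 = 0.1656
beam 3: φ=-45°, α=30°
  d=(0.8660,0.5000)  start (4,2)  tX=0.1848 tY=1.4200  stride 1/|dx|=1.1547 1/|dy|=2.0000
    cross x-line → (5,2), t=0.1848 (wall)
  → r_3 = 0.1848
beam 4: φ=0°, α=75°
  d=(0.2588,0.9659)  start (4,2)  tX=0.6182 tY=0.7350  stride 1/|dx|=3.8637 1/|dy|=1.0353
    cross x-line → (5,2), t=0.6182 (wall)
  → r_4 = 0.6182
beam 5: φ=45°, α=120°
  d=(-0.5000,0.8660)  start (4,2)  tX=1.6800 tY=0.8198  stride 1/|dx|=2.0000 1/|dy|=1.1547
    cross y-line → (4,3), t=0.8198
    cross x-line → (3,3), t=1.6800
    cross y-line → (3,4), t=1.9745
    cross y-line → (3,5), t=3.1292 (wall)
  → r_5 = 3.1292
beam 6: φ=90°, α=165°
  d=(-0.9659,0.2588)  start (4,2)  tX=0.8696 tY=2.7432  stride 1/|dx|=1.0353 1/|dy|=3.8637
    cross x-line → (3,2), t=0.8696
    cross x-line → (2,2), t=1.9049
    cross y-line → (2,3), t=2.7432
    cross x-line → (1,3), t=2.9402
    cross x-line → (0,3), t=3.9755 (wall)
  → r_6 = 3.9755
beam 7: φ=135°, α=210°
  d=(-0.8660,-0.5000)  start (4,2)  tX=0.9699 tY=0.5800  stride 1/|dx|=1.1547 1/|dy|=2.0000
    cross y-line → (4,1), t=0.5800
    cross x-line → (3,1), t=0.9699
    cross x-line → (2,1), t=2.1246
    cross y-line → (2,0), t=2.5800 (wall)
  → r_7 = 2.5800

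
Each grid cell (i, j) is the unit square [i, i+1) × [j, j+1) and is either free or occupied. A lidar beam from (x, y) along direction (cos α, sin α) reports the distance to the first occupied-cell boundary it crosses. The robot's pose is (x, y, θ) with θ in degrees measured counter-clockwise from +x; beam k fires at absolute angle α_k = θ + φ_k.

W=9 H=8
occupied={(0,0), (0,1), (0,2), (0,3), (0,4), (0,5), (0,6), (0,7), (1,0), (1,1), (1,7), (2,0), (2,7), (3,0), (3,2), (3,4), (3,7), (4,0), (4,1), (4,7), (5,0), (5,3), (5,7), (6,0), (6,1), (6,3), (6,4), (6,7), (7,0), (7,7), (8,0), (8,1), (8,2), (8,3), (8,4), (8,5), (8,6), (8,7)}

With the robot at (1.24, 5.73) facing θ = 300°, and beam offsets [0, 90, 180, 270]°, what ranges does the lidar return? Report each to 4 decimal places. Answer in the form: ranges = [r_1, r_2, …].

beam 1: φ=0°, α=300°
  direction (0.5000, -0.8660); cell (1,5); t to first gridline: x 1.5200, y 0.8429 (then +2.0000 / +1.1547)
    (1,4) via y @ 0.8429
    (2,4) via x @ 1.5200
    (2,3) via y @ 1.9976
    (2,2) via y @ 3.1523
    (3,2) via x @ 3.5200  # hit
  → r_1 = 3.5200
beam 2: φ=90°, α=30°
  direction (0.8660, 0.5000); cell (1,5); t to first gridline: x 0.8776, y 0.5400 (then +1.1547 / +2.0000)
    (1,6) via y @ 0.5400
    (2,6) via x @ 0.8776
    (3,6) via x @ 2.0323
    (3,7) via y @ 2.5400  # hit
  → r_2 = 2.5400
beam 3: φ=180°, α=120°
  direction (-0.5000, 0.8660); cell (1,5); t to first gridline: x 0.4800, y 0.3118 (then +2.0000 / +1.1547)
    (1,6) via y @ 0.3118
    (0,6) via x @ 0.4800  # hit
  → r_3 = 0.4800
beam 4: φ=270°, α=210°
  direction (-0.8660, -0.5000); cell (1,5); t to first gridline: x 0.2771, y 1.4600 (then +1.1547 / +2.0000)
    (0,5) via x @ 0.2771  # hit
  → r_4 = 0.2771

ranges = [3.5200, 2.5400, 0.4800, 0.2771]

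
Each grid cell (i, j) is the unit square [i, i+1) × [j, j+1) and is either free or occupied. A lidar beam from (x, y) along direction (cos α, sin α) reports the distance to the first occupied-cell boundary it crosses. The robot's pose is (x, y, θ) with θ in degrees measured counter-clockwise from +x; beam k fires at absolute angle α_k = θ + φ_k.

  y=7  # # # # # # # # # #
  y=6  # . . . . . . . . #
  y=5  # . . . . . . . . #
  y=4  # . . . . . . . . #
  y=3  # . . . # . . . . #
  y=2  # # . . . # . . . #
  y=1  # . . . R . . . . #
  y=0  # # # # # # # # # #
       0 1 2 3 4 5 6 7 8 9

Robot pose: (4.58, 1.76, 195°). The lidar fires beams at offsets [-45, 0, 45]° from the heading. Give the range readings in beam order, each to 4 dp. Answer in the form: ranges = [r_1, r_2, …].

ranges = [4.1338, 2.9364, 0.8776]

beam 1: φ=-45°, α=150°
  d=(-0.8660,0.5000)  start (4,1)  tX=0.6697 tY=0.4800  stride 1/|dx|=1.1547 1/|dy|=2.0000
    cross y-line → (4,2), t=0.4800
    cross x-line → (3,2), t=0.6697
    cross x-line → (2,2), t=1.8244
    cross y-line → (2,3), t=2.4800
    cross x-line → (1,3), t=2.9791
    cross x-line → (0,3), t=4.1338 (wall)
  → r_1 = 4.1338
beam 2: φ=0°, α=195°
  d=(-0.9659,-0.2588)  start (4,1)  tX=0.6005 tY=2.9364  stride 1/|dx|=1.0353 1/|dy|=3.8637
    cross x-line → (3,1), t=0.6005
    cross x-line → (2,1), t=1.6357
    cross x-line → (1,1), t=2.6710
    cross y-line → (1,0), t=2.9364 (wall)
  → r_2 = 2.9364
beam 3: φ=45°, α=240°
  d=(-0.5000,-0.8660)  start (4,1)  tX=1.1600 tY=0.8776  stride 1/|dx|=2.0000 1/|dy|=1.1547
    cross y-line → (4,0), t=0.8776 (wall)
  → r_3 = 0.8776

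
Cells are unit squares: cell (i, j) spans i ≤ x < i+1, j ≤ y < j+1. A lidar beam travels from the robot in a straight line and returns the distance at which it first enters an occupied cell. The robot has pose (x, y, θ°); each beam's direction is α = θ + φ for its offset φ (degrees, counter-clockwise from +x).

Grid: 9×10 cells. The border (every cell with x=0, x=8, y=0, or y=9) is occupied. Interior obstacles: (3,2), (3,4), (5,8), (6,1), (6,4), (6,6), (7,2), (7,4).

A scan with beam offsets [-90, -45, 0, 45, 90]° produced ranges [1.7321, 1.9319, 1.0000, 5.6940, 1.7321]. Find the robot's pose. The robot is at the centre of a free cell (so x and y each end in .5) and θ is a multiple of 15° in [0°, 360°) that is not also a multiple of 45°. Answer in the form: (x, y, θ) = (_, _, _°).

(x, y, θ) = (5.5, 3.5, 60°)

The pose lattice has 48·16 = 768 candidates. Test each by forward raycasting.
  (4.5, 1.5, 120°): beam 1 = 2.8868 ≠ 1.7321 ✗
  (7.5, 5.5, 240°): beam 1 = 1.0000 ≠ 1.7321 ✗
  (7.5, 7.5, 30°): beam 1 = 1.0000 ≠ 1.7321 ✗
  (6.5, 7.5, 15°): beam 1 = 0.5176 ≠ 1.7321 ✗
  …
  (5.5, 3.5, 60°): r_1=1.7321, r_2=1.9319, r_3=1.0000, r_4=5.6940, r_5=1.7321 — all match ✓
No second candidate reproduces the full scan.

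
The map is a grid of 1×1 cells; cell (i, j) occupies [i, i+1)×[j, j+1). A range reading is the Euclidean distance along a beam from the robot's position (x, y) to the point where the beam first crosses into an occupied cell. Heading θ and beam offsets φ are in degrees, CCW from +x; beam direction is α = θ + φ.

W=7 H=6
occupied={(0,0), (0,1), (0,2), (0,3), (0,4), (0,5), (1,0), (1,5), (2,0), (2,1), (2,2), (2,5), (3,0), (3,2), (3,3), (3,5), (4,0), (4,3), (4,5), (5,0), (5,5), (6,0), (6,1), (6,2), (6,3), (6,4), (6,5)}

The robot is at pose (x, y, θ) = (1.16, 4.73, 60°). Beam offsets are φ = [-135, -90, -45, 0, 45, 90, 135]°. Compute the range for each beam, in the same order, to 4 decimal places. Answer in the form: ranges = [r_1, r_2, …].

ranges = [3.2455, 2.1246, 1.0432, 0.3118, 0.2795, 0.1848, 0.1656]

beam 1: φ=-135°, α=285°
  dir = (cos 285°, sin 285°) = (0.2588, -0.9659); from cell (1,4)
  next x-line at t=3.2455, next y-line at t=0.7558; Δt_x=3.8637, Δt_y=1.0353
    y: enter (1,3) at t=0.7558
    y: enter (1,2) at t=1.7910
    y: enter (1,1) at t=2.8263
    x: enter (2,1) at t=3.2455 ← occupied
  → r_1 = 3.2455
beam 2: φ=-90°, α=330°
  dir = (cos 330°, sin 330°) = (0.8660, -0.5000); from cell (1,4)
  next x-line at t=0.9699, next y-line at t=1.4600; Δt_x=1.1547, Δt_y=2.0000
    x: enter (2,4) at t=0.9699
    y: enter (2,3) at t=1.4600
    x: enter (3,3) at t=2.1246 ← occupied
  → r_2 = 2.1246
beam 3: φ=-45°, α=15°
  dir = (cos 15°, sin 15°) = (0.9659, 0.2588); from cell (1,4)
  next x-line at t=0.8696, next y-line at t=1.0432; Δt_x=1.0353, Δt_y=3.8637
    x: enter (2,4) at t=0.8696
    y: enter (2,5) at t=1.0432 ← occupied
  → r_3 = 1.0432
beam 4: φ=0°, α=60°
  dir = (cos 60°, sin 60°) = (0.5000, 0.8660); from cell (1,4)
  next x-line at t=1.6800, next y-line at t=0.3118; Δt_x=2.0000, Δt_y=1.1547
    y: enter (1,5) at t=0.3118 ← occupied
  → r_4 = 0.3118
beam 5: φ=45°, α=105°
  dir = (cos 105°, sin 105°) = (-0.2588, 0.9659); from cell (1,4)
  next x-line at t=0.6182, next y-line at t=0.2795; Δt_x=3.8637, Δt_y=1.0353
    y: enter (1,5) at t=0.2795 ← occupied
  → r_5 = 0.2795
beam 6: φ=90°, α=150°
  dir = (cos 150°, sin 150°) = (-0.8660, 0.5000); from cell (1,4)
  next x-line at t=0.1848, next y-line at t=0.5400; Δt_x=1.1547, Δt_y=2.0000
    x: enter (0,4) at t=0.1848 ← occupied
  → r_6 = 0.1848
beam 7: φ=135°, α=195°
  dir = (cos 195°, sin 195°) = (-0.9659, -0.2588); from cell (1,4)
  next x-line at t=0.1656, next y-line at t=2.8205; Δt_x=1.0353, Δt_y=3.8637
    x: enter (0,4) at t=0.1656 ← occupied
  → r_7 = 0.1656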